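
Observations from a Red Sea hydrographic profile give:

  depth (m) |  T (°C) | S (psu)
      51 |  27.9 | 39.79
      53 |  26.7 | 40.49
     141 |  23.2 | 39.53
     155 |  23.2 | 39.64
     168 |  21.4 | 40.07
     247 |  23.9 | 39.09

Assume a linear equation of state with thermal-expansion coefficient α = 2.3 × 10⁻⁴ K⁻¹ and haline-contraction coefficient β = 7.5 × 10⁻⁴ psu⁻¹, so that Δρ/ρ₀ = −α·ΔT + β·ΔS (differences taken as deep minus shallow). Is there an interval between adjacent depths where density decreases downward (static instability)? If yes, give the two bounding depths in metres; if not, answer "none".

Evaluate Δρ/ρ₀ = −αΔT + βΔS across each adjacent pair:
  51–53 m: −αΔT+βΔS = −(2.3 × 10⁻⁴)(-1.2)+(7.5 × 10⁻⁴)(+0.70) = 8.0 × 10⁻⁴ → stable
  53–141 m: −αΔT+βΔS = −(2.3 × 10⁻⁴)(-3.5)+(7.5 × 10⁻⁴)(-0.96) = 8.5 × 10⁻⁵ → stable
  141–155 m: −αΔT+βΔS = −(2.3 × 10⁻⁴)(+0.0)+(7.5 × 10⁻⁴)(+0.11) = 8.2 × 10⁻⁵ → stable
  155–168 m: −αΔT+βΔS = −(2.3 × 10⁻⁴)(-1.8)+(7.5 × 10⁻⁴)(+0.43) = 7.4 × 10⁻⁴ → stable
  168–247 m: −αΔT+βΔS = −(2.3 × 10⁻⁴)(+2.5)+(7.5 × 10⁻⁴)(-0.98) = -1.3 × 10⁻³ → UNSTABLE
The 168–247 m interval has Δρ < 0: lighter water underlies denser water.

168–247 m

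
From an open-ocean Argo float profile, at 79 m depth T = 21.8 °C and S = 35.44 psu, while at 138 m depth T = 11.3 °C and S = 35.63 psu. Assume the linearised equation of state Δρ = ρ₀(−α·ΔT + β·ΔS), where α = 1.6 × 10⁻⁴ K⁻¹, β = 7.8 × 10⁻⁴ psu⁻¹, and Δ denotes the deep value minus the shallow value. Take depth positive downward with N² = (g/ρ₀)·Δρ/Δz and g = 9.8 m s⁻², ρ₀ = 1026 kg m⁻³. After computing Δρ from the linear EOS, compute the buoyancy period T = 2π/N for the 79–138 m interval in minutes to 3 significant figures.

6.01 min

ΔT = -10.5 K, ΔS = +0.19 psu (deep − shallow).
Δρ/ρ₀ = −αΔT + βΔS = 1.68 × 10⁻³ + 1.482 × 10⁻⁴ = 1.8282 × 10⁻³, so Δρ ≈ 1.876 kg m⁻³.
N² = (g/ρ₀)·Δρ/Δz = g·(Δρ/ρ₀)/Δz = 9.8 × 1.8282 × 10⁻³ / 59 = 3.0367 × 10⁻⁴ s⁻².
N = √(3.0367 × 10⁻⁴) = 0.017426 rad s⁻¹ → T = 2π/N = 360.56 s = 6.0093 min ≈ 6.01 min.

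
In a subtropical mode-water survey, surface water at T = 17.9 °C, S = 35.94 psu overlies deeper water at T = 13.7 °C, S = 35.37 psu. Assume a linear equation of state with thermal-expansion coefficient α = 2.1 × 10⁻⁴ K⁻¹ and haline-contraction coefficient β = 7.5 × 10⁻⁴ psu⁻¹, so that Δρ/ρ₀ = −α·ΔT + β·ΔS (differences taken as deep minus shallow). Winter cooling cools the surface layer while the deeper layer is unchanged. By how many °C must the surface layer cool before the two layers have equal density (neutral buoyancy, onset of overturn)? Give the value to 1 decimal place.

Neutral buoyancy requires Δρ = 0, i.e. −α(T_deep − T_surf′) + β(S_deep − S_surf) = 0.
T_surf′ = T_deep − (β/α)·ΔS = 13.7 − (7.5 × 10⁻⁴/2.1 × 10⁻⁴)·(-0.57) = 15.736 °C.
Cooling required: 17.9 − (15.736) = 2.164 °C.

2.2 °C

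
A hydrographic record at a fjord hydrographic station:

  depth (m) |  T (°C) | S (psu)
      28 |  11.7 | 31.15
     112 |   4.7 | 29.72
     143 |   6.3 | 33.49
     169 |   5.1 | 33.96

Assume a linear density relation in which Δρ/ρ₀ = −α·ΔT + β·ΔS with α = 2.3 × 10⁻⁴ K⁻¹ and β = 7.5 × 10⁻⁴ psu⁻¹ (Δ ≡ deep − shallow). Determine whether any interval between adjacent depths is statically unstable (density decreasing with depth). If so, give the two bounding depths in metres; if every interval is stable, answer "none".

none

Evaluate Δρ/ρ₀ = −αΔT + βΔS across each adjacent pair:
  28–112 m: −αΔT+βΔS = −(2.3 × 10⁻⁴)(-7.0)+(7.5 × 10⁻⁴)(-1.43) = 5.4 × 10⁻⁴ → stable
  112–143 m: −αΔT+βΔS = −(2.3 × 10⁻⁴)(+1.6)+(7.5 × 10⁻⁴)(+3.77) = 2.5 × 10⁻³ → stable
  143–169 m: −αΔT+βΔS = −(2.3 × 10⁻⁴)(-1.2)+(7.5 × 10⁻⁴)(+0.47) = 6.3 × 10⁻⁴ → stable
Every interval has Δρ > 0: the column is stably stratified throughout.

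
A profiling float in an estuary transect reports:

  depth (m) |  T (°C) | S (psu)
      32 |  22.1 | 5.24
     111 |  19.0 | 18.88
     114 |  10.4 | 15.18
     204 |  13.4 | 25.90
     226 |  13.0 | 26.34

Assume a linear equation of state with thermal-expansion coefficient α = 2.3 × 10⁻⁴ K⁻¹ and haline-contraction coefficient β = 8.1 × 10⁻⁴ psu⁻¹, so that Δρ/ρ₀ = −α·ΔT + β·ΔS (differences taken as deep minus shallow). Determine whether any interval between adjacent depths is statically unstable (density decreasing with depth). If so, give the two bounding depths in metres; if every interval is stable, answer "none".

Evaluate Δρ/ρ₀ = −αΔT + βΔS across each adjacent pair:
  32–111 m: −αΔT+βΔS = −(2.3 × 10⁻⁴)(-3.1)+(8.1 × 10⁻⁴)(+13.64) = 0.012 → stable
  111–114 m: −αΔT+βΔS = −(2.3 × 10⁻⁴)(-8.6)+(8.1 × 10⁻⁴)(-3.70) = -1.0 × 10⁻³ → UNSTABLE
  114–204 m: −αΔT+βΔS = −(2.3 × 10⁻⁴)(+3.0)+(8.1 × 10⁻⁴)(+10.72) = 8.0 × 10⁻³ → stable
  204–226 m: −αΔT+βΔS = −(2.3 × 10⁻⁴)(-0.4)+(8.1 × 10⁻⁴)(+0.44) = 4.5 × 10⁻⁴ → stable
The 111–114 m interval has Δρ < 0: lighter water underlies denser water.

111–114 m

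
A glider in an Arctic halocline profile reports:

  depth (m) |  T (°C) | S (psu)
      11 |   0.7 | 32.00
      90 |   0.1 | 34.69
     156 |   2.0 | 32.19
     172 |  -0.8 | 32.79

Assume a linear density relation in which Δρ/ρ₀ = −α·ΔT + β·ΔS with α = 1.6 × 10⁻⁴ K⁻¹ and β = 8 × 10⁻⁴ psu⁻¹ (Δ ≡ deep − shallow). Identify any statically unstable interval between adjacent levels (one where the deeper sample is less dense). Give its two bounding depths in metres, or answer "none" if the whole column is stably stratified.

90–156 m

Evaluate Δρ/ρ₀ = −αΔT + βΔS across each adjacent pair:
  11–90 m: −αΔT+βΔS = −(1.6 × 10⁻⁴)(-0.6)+(8 × 10⁻⁴)(+2.69) = 2.2 × 10⁻³ → stable
  90–156 m: −αΔT+βΔS = −(1.6 × 10⁻⁴)(+1.9)+(8 × 10⁻⁴)(-2.50) = -2.3 × 10⁻³ → UNSTABLE
  156–172 m: −αΔT+βΔS = −(1.6 × 10⁻⁴)(-2.8)+(8 × 10⁻⁴)(+0.60) = 9.3 × 10⁻⁴ → stable
The 90–156 m interval has Δρ < 0: lighter water underlies denser water.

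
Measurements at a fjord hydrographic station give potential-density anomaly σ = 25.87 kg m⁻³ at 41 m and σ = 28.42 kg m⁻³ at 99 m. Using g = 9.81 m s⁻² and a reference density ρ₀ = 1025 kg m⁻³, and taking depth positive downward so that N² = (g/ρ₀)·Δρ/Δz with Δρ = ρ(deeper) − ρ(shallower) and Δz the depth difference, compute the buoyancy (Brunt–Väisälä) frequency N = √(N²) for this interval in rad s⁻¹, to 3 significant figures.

Δρ = 1028.42 − 1025.87 = 2.55 kg m⁻³ over Δz = 99 − 41 = 58 m.
N² = (9.81/1025) × (2.55/58) = 4.2078 × 10⁻⁴ s⁻².
N = √(4.2078 × 10⁻⁴) = 0.020513 rad s⁻¹ ≈ 0.0205 rad s⁻¹.

0.0205 rad s⁻¹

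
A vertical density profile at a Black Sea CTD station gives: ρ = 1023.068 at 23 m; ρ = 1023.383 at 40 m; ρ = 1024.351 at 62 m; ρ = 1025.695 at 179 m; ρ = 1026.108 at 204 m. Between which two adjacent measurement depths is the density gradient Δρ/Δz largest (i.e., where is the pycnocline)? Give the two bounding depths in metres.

Compute the density gradient over each adjacent pair:
  23–40 m: Δρ/Δz = 0.315/17 = 0.019 kg m⁻⁴
  40–62 m: Δρ/Δz = 0.968/22 = 0.044 kg m⁻⁴
  62–179 m: Δρ/Δz = 1.344/117 = 0.011 kg m⁻⁴
  179–204 m: Δρ/Δz = 0.413/25 = 0.017 kg m⁻⁴
The largest gradient is in the 40–62 m interval — the pycnocline.

40–62 m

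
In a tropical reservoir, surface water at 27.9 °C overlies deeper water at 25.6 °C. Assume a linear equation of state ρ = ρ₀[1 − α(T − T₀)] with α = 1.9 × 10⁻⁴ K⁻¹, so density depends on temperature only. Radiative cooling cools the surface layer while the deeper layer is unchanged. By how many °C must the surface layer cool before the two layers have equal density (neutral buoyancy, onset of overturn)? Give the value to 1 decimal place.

With temperature the only control, equal density requires T_surf′ = T_deep.
T_surf′ = 25.6 °C.
Cooling required: 27.9 − 25.6 = 2.3 °C.

2.3 °C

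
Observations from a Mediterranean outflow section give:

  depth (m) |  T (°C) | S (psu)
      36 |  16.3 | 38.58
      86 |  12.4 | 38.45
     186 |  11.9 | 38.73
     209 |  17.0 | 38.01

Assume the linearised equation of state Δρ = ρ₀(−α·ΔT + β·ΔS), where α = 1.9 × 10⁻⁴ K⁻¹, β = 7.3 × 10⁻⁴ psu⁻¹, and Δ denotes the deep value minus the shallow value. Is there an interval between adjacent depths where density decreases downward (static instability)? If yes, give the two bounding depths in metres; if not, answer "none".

186–209 m

Evaluate Δρ/ρ₀ = −αΔT + βΔS across each adjacent pair:
  36–86 m: −αΔT+βΔS = −(1.9 × 10⁻⁴)(-3.9)+(7.3 × 10⁻⁴)(-0.13) = 6.5 × 10⁻⁴ → stable
  86–186 m: −αΔT+βΔS = −(1.9 × 10⁻⁴)(-0.5)+(7.3 × 10⁻⁴)(+0.28) = 3.0 × 10⁻⁴ → stable
  186–209 m: −αΔT+βΔS = −(1.9 × 10⁻⁴)(+5.1)+(7.3 × 10⁻⁴)(-0.72) = -1.5 × 10⁻³ → UNSTABLE
The 186–209 m interval has Δρ < 0: lighter water underlies denser water.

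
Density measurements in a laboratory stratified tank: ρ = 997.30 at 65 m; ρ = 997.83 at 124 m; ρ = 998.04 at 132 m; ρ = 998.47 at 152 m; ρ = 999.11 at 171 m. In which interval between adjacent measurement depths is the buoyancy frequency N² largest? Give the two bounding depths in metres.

152–171 m

Compute the density gradient over each adjacent pair:
  65–124 m: Δρ/Δz = 0.53/59 = 9.0 × 10⁻³ kg m⁻⁴
  124–132 m: Δρ/Δz = 0.21/8 = 0.026 kg m⁻⁴
  132–152 m: Δρ/Δz = 0.43/20 = 0.021 kg m⁻⁴
  152–171 m: Δρ/Δz = 0.64/19 = 0.034 kg m⁻⁴
The largest gradient is in the 152–171 m interval — the pycnocline.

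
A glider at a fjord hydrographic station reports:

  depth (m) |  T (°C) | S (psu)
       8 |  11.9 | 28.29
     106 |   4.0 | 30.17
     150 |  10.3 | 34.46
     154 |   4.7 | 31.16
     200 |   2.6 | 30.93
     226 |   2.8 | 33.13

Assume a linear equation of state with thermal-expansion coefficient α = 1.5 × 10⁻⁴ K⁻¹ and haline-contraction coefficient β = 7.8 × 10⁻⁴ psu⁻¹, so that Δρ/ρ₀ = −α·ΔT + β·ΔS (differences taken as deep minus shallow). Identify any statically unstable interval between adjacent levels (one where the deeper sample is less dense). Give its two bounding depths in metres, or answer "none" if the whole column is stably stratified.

150–154 m

Evaluate Δρ/ρ₀ = −αΔT + βΔS across each adjacent pair:
  8–106 m: −αΔT+βΔS = −(1.5 × 10⁻⁴)(-7.9)+(7.8 × 10⁻⁴)(+1.88) = 2.7 × 10⁻³ → stable
  106–150 m: −αΔT+βΔS = −(1.5 × 10⁻⁴)(+6.3)+(7.8 × 10⁻⁴)(+4.29) = 2.4 × 10⁻³ → stable
  150–154 m: −αΔT+βΔS = −(1.5 × 10⁻⁴)(-5.6)+(7.8 × 10⁻⁴)(-3.30) = -1.7 × 10⁻³ → UNSTABLE
  154–200 m: −αΔT+βΔS = −(1.5 × 10⁻⁴)(-2.1)+(7.8 × 10⁻⁴)(-0.23) = 1.4 × 10⁻⁴ → stable
  200–226 m: −αΔT+βΔS = −(1.5 × 10⁻⁴)(+0.2)+(7.8 × 10⁻⁴)(+2.20) = 1.7 × 10⁻³ → stable
The 150–154 m interval has Δρ < 0: lighter water underlies denser water.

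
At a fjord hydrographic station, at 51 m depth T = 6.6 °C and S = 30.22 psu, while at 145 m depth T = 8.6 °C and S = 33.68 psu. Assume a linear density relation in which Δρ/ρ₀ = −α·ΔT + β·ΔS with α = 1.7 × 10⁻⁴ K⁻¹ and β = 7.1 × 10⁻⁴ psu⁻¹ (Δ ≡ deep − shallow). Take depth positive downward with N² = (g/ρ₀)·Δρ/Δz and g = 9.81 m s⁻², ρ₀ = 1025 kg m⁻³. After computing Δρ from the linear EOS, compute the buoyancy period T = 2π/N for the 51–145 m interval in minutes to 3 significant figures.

ΔT = +2.0 K, ΔS = +3.46 psu (deep − shallow).
Δρ/ρ₀ = −αΔT + βΔS = -3.40 × 10⁻⁴ + 2.4566 × 10⁻³ = 2.1166 × 10⁻³, so Δρ ≈ 2.170 kg m⁻³.
N² = (g/ρ₀)·Δρ/Δz = g·(Δρ/ρ₀)/Δz = 9.81 × 2.1166 × 10⁻³ / 94 = 2.2089 × 10⁻⁴ s⁻².
N = √(2.2089 × 10⁻⁴) = 0.014862 rad s⁻¹ → T = 2π/N = 422.77 s = 7.0462 min ≈ 7.05 min.

7.05 min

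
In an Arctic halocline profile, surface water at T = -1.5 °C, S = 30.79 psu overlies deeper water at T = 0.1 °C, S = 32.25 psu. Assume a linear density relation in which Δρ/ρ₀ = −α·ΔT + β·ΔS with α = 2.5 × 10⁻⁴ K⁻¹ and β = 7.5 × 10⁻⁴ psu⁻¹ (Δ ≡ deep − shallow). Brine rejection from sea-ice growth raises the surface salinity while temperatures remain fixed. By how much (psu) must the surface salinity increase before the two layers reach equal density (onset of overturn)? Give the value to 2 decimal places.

0.93 psu

Neutral buoyancy requires −α(T_deep − T_surf) + β(S_deep − S_surf′) = 0.
S_surf′ = S_deep − (α/β)·ΔT = 32.25 − (2.5 × 10⁻⁴/7.5 × 10⁻⁴)·(+1.6) = 31.7167 psu.
Increase required: 31.7167 − 30.79 = 0.9267 psu.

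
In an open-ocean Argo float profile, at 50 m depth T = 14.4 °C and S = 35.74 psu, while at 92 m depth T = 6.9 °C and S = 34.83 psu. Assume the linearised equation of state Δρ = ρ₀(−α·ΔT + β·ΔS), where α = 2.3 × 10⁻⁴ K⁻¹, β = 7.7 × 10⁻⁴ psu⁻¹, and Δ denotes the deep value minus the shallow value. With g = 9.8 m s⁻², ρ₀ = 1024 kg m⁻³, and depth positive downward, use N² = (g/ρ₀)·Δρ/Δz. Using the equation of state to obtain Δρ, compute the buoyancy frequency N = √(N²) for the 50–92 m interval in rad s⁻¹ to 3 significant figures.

0.0155 rad s⁻¹

ΔT = -7.5 K, ΔS = -0.91 psu (deep − shallow).
Δρ/ρ₀ = −αΔT + βΔS = 1.725 × 10⁻³ − 7.007 × 10⁻⁴ = 1.0243 × 10⁻³, so Δρ ≈ 1.049 kg m⁻³.
N² = (g/ρ₀)·Δρ/Δz = g·(Δρ/ρ₀)/Δz = 9.8 × 1.0243 × 10⁻³ / 42 = 2.3900 × 10⁻⁴ s⁻².
N = √(2.3900 × 10⁻⁴) = 0.015460 rad s⁻¹ ≈ 0.0155 rad s⁻¹.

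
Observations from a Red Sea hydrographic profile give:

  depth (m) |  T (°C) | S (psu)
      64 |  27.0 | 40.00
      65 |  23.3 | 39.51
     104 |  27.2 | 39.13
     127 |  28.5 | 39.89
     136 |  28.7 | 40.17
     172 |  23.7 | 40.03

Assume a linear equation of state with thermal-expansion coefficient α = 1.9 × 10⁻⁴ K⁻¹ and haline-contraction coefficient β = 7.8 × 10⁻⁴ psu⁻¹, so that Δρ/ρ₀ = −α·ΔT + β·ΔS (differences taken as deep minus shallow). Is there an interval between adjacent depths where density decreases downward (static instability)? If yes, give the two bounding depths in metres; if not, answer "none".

Evaluate Δρ/ρ₀ = −αΔT + βΔS across each adjacent pair:
  64–65 m: −αΔT+βΔS = −(1.9 × 10⁻⁴)(-3.7)+(7.8 × 10⁻⁴)(-0.49) = 3.2 × 10⁻⁴ → stable
  65–104 m: −αΔT+βΔS = −(1.9 × 10⁻⁴)(+3.9)+(7.8 × 10⁻⁴)(-0.38) = -1.0 × 10⁻³ → UNSTABLE
  104–127 m: −αΔT+βΔS = −(1.9 × 10⁻⁴)(+1.3)+(7.8 × 10⁻⁴)(+0.76) = 3.5 × 10⁻⁴ → stable
  127–136 m: −αΔT+βΔS = −(1.9 × 10⁻⁴)(+0.2)+(7.8 × 10⁻⁴)(+0.28) = 1.8 × 10⁻⁴ → stable
  136–172 m: −αΔT+βΔS = −(1.9 × 10⁻⁴)(-5.0)+(7.8 × 10⁻⁴)(-0.14) = 8.4 × 10⁻⁴ → stable
The 65–104 m interval has Δρ < 0: lighter water underlies denser water.

65–104 m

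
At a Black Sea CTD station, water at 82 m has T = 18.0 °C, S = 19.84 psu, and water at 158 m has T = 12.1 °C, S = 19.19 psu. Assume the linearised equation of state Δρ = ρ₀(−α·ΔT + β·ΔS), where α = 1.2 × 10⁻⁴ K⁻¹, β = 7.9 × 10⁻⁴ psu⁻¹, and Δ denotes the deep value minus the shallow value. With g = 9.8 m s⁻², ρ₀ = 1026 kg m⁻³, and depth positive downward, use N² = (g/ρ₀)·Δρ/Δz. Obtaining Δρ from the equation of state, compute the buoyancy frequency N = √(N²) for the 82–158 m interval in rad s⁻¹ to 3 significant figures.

5.01 × 10⁻³ rad s⁻¹

ΔT = -5.9 K, ΔS = -0.65 psu (deep − shallow).
Δρ/ρ₀ = −αΔT + βΔS = 7.08 × 10⁻⁴ − 5.135 × 10⁻⁴ = 1.945 × 10⁻⁴, so Δρ ≈ 0.1996 kg m⁻³.
N² = (g/ρ₀)·Δρ/Δz = g·(Δρ/ρ₀)/Δz = 9.8 × 1.945 × 10⁻⁴ / 76 = 2.5080 × 10⁻⁵ s⁻².
N = √(2.5080 × 10⁻⁵) = 5.0080 × 10⁻³ rad s⁻¹ ≈ 5.01 × 10⁻³ rad s⁻¹.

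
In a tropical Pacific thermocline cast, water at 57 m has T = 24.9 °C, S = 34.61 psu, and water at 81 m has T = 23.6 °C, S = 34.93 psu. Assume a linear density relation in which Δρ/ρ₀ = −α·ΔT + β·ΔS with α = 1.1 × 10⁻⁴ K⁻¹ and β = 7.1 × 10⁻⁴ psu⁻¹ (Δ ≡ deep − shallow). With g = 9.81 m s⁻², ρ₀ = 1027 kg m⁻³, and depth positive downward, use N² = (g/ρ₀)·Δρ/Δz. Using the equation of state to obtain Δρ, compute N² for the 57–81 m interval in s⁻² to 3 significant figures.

ΔT = -1.3 K, ΔS = +0.32 psu (deep − shallow).
Δρ/ρ₀ = −αΔT + βΔS = 1.43 × 10⁻⁴ + 2.272 × 10⁻⁴ = 3.702 × 10⁻⁴, so Δρ ≈ 0.3802 kg m⁻³.
N² = (g/ρ₀)·Δρ/Δz = g·(Δρ/ρ₀)/Δz = 9.81 × 3.702 × 10⁻⁴ / 24 = 1.5132 × 10⁻⁴ s⁻² ≈ 1.51 × 10⁻⁴ s⁻².

1.51 × 10⁻⁴ s⁻²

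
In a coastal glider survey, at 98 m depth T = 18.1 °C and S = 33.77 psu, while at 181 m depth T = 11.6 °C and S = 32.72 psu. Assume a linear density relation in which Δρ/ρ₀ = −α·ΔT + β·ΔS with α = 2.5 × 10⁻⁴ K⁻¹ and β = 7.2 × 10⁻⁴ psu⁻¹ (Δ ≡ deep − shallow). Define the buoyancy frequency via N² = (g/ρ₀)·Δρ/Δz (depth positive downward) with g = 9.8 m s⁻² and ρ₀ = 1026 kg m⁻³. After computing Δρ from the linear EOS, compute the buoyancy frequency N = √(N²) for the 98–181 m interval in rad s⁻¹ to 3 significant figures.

ΔT = -6.5 K, ΔS = -1.05 psu (deep − shallow).
Δρ/ρ₀ = −αΔT + βΔS = 1.625 × 10⁻³ − 7.56 × 10⁻⁴ = 8.69 × 10⁻⁴, so Δρ ≈ 0.8916 kg m⁻³.
N² = (g/ρ₀)·Δρ/Δz = g·(Δρ/ρ₀)/Δz = 9.8 × 8.69 × 10⁻⁴ / 83 = 1.0260 × 10⁻⁴ s⁻².
N = √(1.0260 × 10⁻⁴) = 0.010129 rad s⁻¹ ≈ 0.0101 rad s⁻¹.

0.0101 rad s⁻¹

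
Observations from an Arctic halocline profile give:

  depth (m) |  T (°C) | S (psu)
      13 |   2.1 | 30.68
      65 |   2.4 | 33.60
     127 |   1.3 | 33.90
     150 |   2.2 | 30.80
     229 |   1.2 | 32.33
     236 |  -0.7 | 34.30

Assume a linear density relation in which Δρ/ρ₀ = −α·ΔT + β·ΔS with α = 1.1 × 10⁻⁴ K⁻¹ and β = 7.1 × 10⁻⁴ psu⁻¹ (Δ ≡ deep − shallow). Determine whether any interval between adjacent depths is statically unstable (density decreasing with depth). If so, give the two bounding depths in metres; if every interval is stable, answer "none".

Evaluate Δρ/ρ₀ = −αΔT + βΔS across each adjacent pair:
  13–65 m: −αΔT+βΔS = −(1.1 × 10⁻⁴)(+0.3)+(7.1 × 10⁻⁴)(+2.92) = 2.0 × 10⁻³ → stable
  65–127 m: −αΔT+βΔS = −(1.1 × 10⁻⁴)(-1.1)+(7.1 × 10⁻⁴)(+0.30) = 3.3 × 10⁻⁴ → stable
  127–150 m: −αΔT+βΔS = −(1.1 × 10⁻⁴)(+0.9)+(7.1 × 10⁻⁴)(-3.10) = -2.3 × 10⁻³ → UNSTABLE
  150–229 m: −αΔT+βΔS = −(1.1 × 10⁻⁴)(-1.0)+(7.1 × 10⁻⁴)(+1.53) = 1.2 × 10⁻³ → stable
  229–236 m: −αΔT+βΔS = −(1.1 × 10⁻⁴)(-1.9)+(7.1 × 10⁻⁴)(+1.97) = 1.6 × 10⁻³ → stable
The 127–150 m interval has Δρ < 0: lighter water underlies denser water.

127–150 m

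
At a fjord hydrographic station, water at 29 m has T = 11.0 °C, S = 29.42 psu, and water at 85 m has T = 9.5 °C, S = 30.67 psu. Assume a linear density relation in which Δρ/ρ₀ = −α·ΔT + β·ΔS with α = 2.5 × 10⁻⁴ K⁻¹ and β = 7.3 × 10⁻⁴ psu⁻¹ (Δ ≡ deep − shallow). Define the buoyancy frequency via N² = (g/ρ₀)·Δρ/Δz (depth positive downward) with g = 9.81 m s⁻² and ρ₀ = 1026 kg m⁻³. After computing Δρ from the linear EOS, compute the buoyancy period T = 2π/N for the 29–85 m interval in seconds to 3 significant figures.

418 s

ΔT = -1.5 K, ΔS = +1.25 psu (deep − shallow).
Δρ/ρ₀ = −αΔT + βΔS = 3.75 × 10⁻⁴ + 9.125 × 10⁻⁴ = 1.2875 × 10⁻³, so Δρ ≈ 1.321 kg m⁻³.
N² = (g/ρ₀)·Δρ/Δz = g·(Δρ/ρ₀)/Δz = 9.81 × 1.2875 × 10⁻³ / 56 = 2.2554 × 10⁻⁴ s⁻².
N = √(2.2554 × 10⁻⁴) = 0.015018 rad s⁻¹ → T = 2π/N = 418.38 s ≈ 418 s.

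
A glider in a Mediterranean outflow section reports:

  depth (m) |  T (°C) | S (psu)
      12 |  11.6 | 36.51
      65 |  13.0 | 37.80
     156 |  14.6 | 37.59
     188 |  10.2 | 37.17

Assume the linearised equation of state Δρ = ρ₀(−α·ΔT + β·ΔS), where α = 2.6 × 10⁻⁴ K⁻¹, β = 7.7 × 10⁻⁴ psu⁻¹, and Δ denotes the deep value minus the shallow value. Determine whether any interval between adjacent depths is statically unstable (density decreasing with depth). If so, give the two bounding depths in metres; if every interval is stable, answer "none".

Evaluate Δρ/ρ₀ = −αΔT + βΔS across each adjacent pair:
  12–65 m: −αΔT+βΔS = −(2.6 × 10⁻⁴)(+1.4)+(7.7 × 10⁻⁴)(+1.29) = 6.3 × 10⁻⁴ → stable
  65–156 m: −αΔT+βΔS = −(2.6 × 10⁻⁴)(+1.6)+(7.7 × 10⁻⁴)(-0.21) = -5.8 × 10⁻⁴ → UNSTABLE
  156–188 m: −αΔT+βΔS = −(2.6 × 10⁻⁴)(-4.4)+(7.7 × 10⁻⁴)(-0.42) = 8.2 × 10⁻⁴ → stable
The 65–156 m interval has Δρ < 0: lighter water underlies denser water.

65–156 m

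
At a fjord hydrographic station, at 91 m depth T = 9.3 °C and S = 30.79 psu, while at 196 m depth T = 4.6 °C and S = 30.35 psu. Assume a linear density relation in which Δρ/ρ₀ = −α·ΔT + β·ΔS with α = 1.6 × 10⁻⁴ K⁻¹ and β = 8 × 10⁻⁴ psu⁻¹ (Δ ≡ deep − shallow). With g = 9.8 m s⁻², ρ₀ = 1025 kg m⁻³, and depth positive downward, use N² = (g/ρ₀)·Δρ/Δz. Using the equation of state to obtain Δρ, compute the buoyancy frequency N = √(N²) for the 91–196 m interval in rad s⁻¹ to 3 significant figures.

6.11 × 10⁻³ rad s⁻¹

ΔT = -4.7 K, ΔS = -0.44 psu (deep − shallow).
Δρ/ρ₀ = −αΔT + βΔS = 7.52 × 10⁻⁴ − 3.52 × 10⁻⁴ = 4.00 × 10⁻⁴, so Δρ ≈ 0.4100 kg m⁻³.
N² = (g/ρ₀)·Δρ/Δz = g·(Δρ/ρ₀)/Δz = 9.8 × 4.00 × 10⁻⁴ / 105 = 3.7333 × 10⁻⁵ s⁻².
N = √(3.7333 × 10⁻⁵) = 6.1101 × 10⁻³ rad s⁻¹ ≈ 6.11 × 10⁻³ rad s⁻¹.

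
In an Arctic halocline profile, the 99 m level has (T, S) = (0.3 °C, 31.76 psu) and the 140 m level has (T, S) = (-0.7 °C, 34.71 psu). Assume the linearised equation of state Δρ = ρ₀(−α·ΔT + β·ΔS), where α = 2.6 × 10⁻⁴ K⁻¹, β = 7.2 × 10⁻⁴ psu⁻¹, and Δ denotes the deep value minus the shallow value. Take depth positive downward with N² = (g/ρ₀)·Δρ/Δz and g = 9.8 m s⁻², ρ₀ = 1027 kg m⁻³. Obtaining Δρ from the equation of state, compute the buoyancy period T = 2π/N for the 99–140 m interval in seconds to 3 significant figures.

263 s

ΔT = -1.0 K, ΔS = +2.95 psu (deep − shallow).
Δρ/ρ₀ = −αΔT + βΔS = 2.60 × 10⁻⁴ + 2.124 × 10⁻³ = 2.384 × 10⁻³, so Δρ ≈ 2.448 kg m⁻³.
N² = (g/ρ₀)·Δρ/Δz = g·(Δρ/ρ₀)/Δz = 9.8 × 2.384 × 10⁻³ / 41 = 5.6983 × 10⁻⁴ s⁻².
N = √(5.6983 × 10⁻⁴) = 0.023871 rad s⁻¹ → T = 2π/N = 263.21 s ≈ 263 s.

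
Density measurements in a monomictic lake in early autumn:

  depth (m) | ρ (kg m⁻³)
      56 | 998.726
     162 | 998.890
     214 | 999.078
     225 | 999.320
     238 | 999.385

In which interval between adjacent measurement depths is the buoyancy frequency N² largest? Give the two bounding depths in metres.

214–225 m

Compute the density gradient over each adjacent pair:
  56–162 m: Δρ/Δz = 0.164/106 = 1.5 × 10⁻³ kg m⁻⁴
  162–214 m: Δρ/Δz = 0.188/52 = 3.6 × 10⁻³ kg m⁻⁴
  214–225 m: Δρ/Δz = 0.242/11 = 0.022 kg m⁻⁴
  225–238 m: Δρ/Δz = 0.065/13 = 5.0 × 10⁻³ kg m⁻⁴
The largest gradient is in the 214–225 m interval — the pycnocline.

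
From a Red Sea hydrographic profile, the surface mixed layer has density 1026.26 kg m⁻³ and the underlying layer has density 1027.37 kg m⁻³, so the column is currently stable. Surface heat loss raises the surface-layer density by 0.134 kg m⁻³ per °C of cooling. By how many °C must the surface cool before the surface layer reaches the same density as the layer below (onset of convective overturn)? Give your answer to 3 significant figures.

8.28 °C

Density deficit of the surface layer: 1027.37 − 1026.26 = 1.11 kg m⁻³.
Required change = 1.11 / 0.134 = 8.28 °C.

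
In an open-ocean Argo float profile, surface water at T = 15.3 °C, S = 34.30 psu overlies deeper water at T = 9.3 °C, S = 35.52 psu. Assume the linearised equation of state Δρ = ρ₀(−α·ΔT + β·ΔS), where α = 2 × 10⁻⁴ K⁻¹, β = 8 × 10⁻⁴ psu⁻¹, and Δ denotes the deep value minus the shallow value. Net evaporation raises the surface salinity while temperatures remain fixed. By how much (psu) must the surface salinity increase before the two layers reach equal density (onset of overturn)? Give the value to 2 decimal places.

Neutral buoyancy requires −α(T_deep − T_surf) + β(S_deep − S_surf′) = 0.
S_surf′ = S_deep − (α/β)·ΔT = 35.52 − (2 × 10⁻⁴/8 × 10⁻⁴)·(-6.0) = 37.0200 psu.
Increase required: 37.0200 − 34.30 = 2.7200 psu.

2.72 psu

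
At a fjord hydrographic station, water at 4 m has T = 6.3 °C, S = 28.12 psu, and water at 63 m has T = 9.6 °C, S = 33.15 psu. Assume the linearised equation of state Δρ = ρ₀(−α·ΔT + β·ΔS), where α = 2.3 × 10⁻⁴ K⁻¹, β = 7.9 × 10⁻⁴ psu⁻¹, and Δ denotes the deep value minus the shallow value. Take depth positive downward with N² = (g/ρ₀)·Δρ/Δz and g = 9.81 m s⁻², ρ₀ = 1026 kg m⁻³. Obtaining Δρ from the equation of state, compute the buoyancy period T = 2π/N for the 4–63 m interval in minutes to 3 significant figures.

ΔT = +3.3 K, ΔS = +5.03 psu (deep − shallow).
Δρ/ρ₀ = −αΔT + βΔS = -7.59 × 10⁻⁴ + 3.9737 × 10⁻³ = 3.2147 × 10⁻³, so Δρ ≈ 3.298 kg m⁻³.
N² = (g/ρ₀)·Δρ/Δz = g·(Δρ/ρ₀)/Δz = 9.81 × 3.2147 × 10⁻³ / 59 = 5.3451 × 10⁻⁴ s⁻².
N = √(5.3451 × 10⁻⁴) = 0.023119 rad s⁻¹ → T = 2π/N = 271.78 s = 4.5297 min ≈ 4.53 min.

4.53 min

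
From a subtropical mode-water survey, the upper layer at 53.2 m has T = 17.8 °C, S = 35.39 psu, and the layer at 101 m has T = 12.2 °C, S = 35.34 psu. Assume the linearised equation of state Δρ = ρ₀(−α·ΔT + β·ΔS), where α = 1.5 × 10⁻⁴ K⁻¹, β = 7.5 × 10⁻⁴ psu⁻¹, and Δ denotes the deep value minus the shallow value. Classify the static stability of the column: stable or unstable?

stable

ΔT = 12.2 − 17.8 = -5.6 K and ΔS = 35.34 − 35.39 = -0.05 psu (deep − shallow).
−αΔT = 8.40 × 10⁻⁴; βΔS = -3.75 × 10⁻⁵; sum Δρ/ρ₀ = 8.025 × 10⁻⁴.
Δρ/ρ₀ > 0, so Δρ > 0: deeper water is denser → statically stable.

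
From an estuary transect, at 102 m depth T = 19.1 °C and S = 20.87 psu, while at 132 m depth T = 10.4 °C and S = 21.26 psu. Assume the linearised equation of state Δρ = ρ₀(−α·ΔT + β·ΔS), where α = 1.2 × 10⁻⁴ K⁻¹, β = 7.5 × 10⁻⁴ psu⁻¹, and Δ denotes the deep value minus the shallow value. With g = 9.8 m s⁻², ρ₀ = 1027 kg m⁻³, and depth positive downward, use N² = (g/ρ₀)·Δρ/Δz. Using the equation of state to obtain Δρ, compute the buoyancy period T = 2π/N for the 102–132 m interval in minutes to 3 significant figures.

ΔT = -8.7 K, ΔS = +0.39 psu (deep − shallow).
Δρ/ρ₀ = −αΔT + βΔS = 1.044 × 10⁻³ + 2.925 × 10⁻⁴ = 1.3365 × 10⁻³, so Δρ ≈ 1.373 kg m⁻³.
N² = (g/ρ₀)·Δρ/Δz = g·(Δρ/ρ₀)/Δz = 9.8 × 1.3365 × 10⁻³ / 30 = 4.3659 × 10⁻⁴ s⁻².
N = √(4.3659 × 10⁻⁴) = 0.020895 rad s⁻¹ → T = 2π/N = 300.70 s = 5.0117 min ≈ 5.01 min.

5.01 min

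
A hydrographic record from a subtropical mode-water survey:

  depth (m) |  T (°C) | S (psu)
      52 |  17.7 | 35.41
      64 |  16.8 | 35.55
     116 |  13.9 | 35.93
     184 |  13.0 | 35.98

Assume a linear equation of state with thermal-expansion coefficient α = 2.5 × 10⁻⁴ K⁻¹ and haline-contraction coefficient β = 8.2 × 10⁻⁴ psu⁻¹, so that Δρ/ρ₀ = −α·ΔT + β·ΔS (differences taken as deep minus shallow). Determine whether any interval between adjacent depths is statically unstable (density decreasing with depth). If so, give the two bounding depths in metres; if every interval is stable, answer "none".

Evaluate Δρ/ρ₀ = −αΔT + βΔS across each adjacent pair:
  52–64 m: −αΔT+βΔS = −(2.5 × 10⁻⁴)(-0.9)+(8.2 × 10⁻⁴)(+0.14) = 3.4 × 10⁻⁴ → stable
  64–116 m: −αΔT+βΔS = −(2.5 × 10⁻⁴)(-2.9)+(8.2 × 10⁻⁴)(+0.38) = 1.0 × 10⁻³ → stable
  116–184 m: −αΔT+βΔS = −(2.5 × 10⁻⁴)(-0.9)+(8.2 × 10⁻⁴)(+0.05) = 2.7 × 10⁻⁴ → stable
Every interval has Δρ > 0: the column is stably stratified throughout.

none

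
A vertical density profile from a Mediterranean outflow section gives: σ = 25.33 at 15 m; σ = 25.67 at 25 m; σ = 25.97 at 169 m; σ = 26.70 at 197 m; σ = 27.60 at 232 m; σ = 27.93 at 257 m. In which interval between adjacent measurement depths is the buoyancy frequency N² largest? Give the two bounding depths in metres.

15–25 m

Compute the density gradient over each adjacent pair:
  15–25 m: Δρ/Δz = 0.34/10 = 0.034 kg m⁻⁴
  25–169 m: Δρ/Δz = 0.30/144 = 2.1 × 10⁻³ kg m⁻⁴
  169–197 m: Δρ/Δz = 0.73/28 = 0.026 kg m⁻⁴
  197–232 m: Δρ/Δz = 0.90/35 = 0.026 kg m⁻⁴
  232–257 m: Δρ/Δz = 0.33/25 = 0.013 kg m⁻⁴
The largest gradient is in the 15–25 m interval — the pycnocline.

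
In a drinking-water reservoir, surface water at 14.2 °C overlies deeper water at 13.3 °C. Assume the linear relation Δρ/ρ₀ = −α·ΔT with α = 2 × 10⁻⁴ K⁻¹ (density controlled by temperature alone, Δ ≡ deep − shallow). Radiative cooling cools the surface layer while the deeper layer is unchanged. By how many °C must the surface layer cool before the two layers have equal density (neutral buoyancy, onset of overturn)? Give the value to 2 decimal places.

0.90 °C

With temperature the only control, equal density requires T_surf′ = T_deep.
T_surf′ = 13.3 °C.
Cooling required: 14.2 − 13.3 = 0.90 °C.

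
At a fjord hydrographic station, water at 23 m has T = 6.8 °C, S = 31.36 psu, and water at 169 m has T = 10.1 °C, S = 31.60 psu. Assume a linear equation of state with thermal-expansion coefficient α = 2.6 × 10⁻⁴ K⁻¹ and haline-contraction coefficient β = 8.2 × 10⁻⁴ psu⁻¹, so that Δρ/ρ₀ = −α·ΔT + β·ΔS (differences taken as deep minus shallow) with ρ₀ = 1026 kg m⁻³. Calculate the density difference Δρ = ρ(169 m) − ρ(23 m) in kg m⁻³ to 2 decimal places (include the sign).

-0.68 kg m⁻³

ΔT = +3.3 K, ΔS = +0.24 psu (deep − shallow).
Δρ/ρ₀ = −(2.6 × 10⁻⁴)(+3.3) + (8.2 × 10⁻⁴)(+0.24) = -6.612 × 10⁻⁴.
Δρ = 1026 × (-6.612 × 10⁻⁴) = -0.68 kg m⁻³.
Negative Δρ: lighter below, statically unstable.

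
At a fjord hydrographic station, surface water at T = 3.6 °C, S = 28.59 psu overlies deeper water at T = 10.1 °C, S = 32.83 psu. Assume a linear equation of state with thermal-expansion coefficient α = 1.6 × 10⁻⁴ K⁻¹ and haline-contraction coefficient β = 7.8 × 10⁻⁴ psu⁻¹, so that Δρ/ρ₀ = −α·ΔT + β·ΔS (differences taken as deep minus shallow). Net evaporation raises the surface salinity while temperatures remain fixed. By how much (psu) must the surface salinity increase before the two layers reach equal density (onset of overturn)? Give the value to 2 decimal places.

Neutral buoyancy requires −α(T_deep − T_surf) + β(S_deep − S_surf′) = 0.
S_surf′ = S_deep − (α/β)·ΔT = 32.83 − (1.6 × 10⁻⁴/7.8 × 10⁻⁴)·(+6.5) = 31.4967 psu.
Increase required: 31.4967 − 28.59 = 2.9067 psu.

2.91 psu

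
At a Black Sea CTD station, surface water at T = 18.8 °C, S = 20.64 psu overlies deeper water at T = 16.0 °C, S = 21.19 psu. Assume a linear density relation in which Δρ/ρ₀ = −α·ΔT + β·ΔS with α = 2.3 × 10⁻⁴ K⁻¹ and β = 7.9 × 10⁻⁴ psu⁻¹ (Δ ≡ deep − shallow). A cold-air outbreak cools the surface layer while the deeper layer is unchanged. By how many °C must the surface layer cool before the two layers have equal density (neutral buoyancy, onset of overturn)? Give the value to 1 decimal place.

Neutral buoyancy requires Δρ = 0, i.e. −α(T_deep − T_surf′) + β(S_deep − S_surf) = 0.
T_surf′ = T_deep − (β/α)·ΔS = 16.0 − (7.9 × 10⁻⁴/2.3 × 10⁻⁴)·(+0.55) = 14.111 °C.
Cooling required: 18.8 − (14.111) = 4.689 °C.

4.7 °C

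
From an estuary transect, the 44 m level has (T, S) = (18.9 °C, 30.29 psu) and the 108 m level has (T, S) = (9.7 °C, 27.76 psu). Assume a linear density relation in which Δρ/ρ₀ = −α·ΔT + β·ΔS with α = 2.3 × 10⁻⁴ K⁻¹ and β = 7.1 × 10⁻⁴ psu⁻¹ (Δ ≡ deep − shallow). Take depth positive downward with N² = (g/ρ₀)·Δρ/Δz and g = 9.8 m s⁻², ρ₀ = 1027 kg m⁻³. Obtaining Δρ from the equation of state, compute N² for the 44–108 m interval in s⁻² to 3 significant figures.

4.90 × 10⁻⁵ s⁻²

ΔT = -9.2 K, ΔS = -2.53 psu (deep − shallow).
Δρ/ρ₀ = −αΔT + βΔS = 2.116 × 10⁻³ − 1.7963 × 10⁻³ = 3.197 × 10⁻⁴, so Δρ ≈ 0.3283 kg m⁻³.
N² = (g/ρ₀)·Δρ/Δz = g·(Δρ/ρ₀)/Δz = 9.8 × 3.197 × 10⁻⁴ / 64 = 4.8954 × 10⁻⁵ s⁻² ≈ 4.90 × 10⁻⁵ s⁻².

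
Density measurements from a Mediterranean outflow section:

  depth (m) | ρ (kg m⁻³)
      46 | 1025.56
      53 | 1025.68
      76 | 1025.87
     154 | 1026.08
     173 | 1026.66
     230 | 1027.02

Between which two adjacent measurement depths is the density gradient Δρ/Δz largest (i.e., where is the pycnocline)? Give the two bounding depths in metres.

154–173 m

Compute the density gradient over each adjacent pair:
  46–53 m: Δρ/Δz = 0.12/7 = 0.017 kg m⁻⁴
  53–76 m: Δρ/Δz = 0.19/23 = 8.3 × 10⁻³ kg m⁻⁴
  76–154 m: Δρ/Δz = 0.21/78 = 2.7 × 10⁻³ kg m⁻⁴
  154–173 m: Δρ/Δz = 0.58/19 = 0.031 kg m⁻⁴
  173–230 m: Δρ/Δz = 0.36/57 = 6.3 × 10⁻³ kg m⁻⁴
The largest gradient is in the 154–173 m interval — the pycnocline.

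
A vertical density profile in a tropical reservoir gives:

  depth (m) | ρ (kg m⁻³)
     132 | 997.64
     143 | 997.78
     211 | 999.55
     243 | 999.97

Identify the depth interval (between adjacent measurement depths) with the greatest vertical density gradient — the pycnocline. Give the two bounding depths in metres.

143–211 m

Compute the density gradient over each adjacent pair:
  132–143 m: Δρ/Δz = 0.14/11 = 0.013 kg m⁻⁴
  143–211 m: Δρ/Δz = 1.77/68 = 0.026 kg m⁻⁴
  211–243 m: Δρ/Δz = 0.42/32 = 0.013 kg m⁻⁴
The largest gradient is in the 143–211 m interval — the pycnocline.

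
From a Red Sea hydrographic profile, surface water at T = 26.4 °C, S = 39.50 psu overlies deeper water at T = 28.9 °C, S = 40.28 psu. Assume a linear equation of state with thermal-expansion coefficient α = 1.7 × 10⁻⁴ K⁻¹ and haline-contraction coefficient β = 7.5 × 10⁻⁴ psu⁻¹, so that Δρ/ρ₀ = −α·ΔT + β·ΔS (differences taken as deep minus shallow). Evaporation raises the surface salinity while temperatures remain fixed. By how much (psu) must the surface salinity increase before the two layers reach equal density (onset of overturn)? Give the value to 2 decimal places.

0.21 psu

Neutral buoyancy requires −α(T_deep − T_surf) + β(S_deep − S_surf′) = 0.
S_surf′ = S_deep − (α/β)·ΔT = 40.28 − (1.7 × 10⁻⁴/7.5 × 10⁻⁴)·(+2.5) = 39.7133 psu.
Increase required: 39.7133 − 39.50 = 0.2133 psu.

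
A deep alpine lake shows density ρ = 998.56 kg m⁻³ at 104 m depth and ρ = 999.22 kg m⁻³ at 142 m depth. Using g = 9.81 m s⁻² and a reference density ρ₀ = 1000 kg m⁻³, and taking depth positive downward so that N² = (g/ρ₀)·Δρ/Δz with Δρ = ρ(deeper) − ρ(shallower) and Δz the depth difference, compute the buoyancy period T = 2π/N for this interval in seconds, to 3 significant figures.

481 s

Δρ = 999.22 − 998.56 = 0.66 kg m⁻³ over Δz = 142 − 104 = 38 m.
N² = (9.81/1000) × (0.66/38) = 1.7038 × 10⁻⁴ s⁻².
N = √(1.7038 × 10⁻⁴) = 0.013053 rad s⁻¹, so T = 2π/N = 481.36 s ≈ 481 s.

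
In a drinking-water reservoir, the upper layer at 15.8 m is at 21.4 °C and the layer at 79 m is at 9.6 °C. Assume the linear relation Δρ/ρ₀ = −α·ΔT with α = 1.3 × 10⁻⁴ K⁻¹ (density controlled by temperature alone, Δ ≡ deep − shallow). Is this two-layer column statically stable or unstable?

ΔT = 9.6 − 21.4 = -11.8 K, so Δρ/ρ₀ = −αΔT = 1.534 × 10⁻³.
Δρ/ρ₀ > 0, so Δρ > 0: deeper water is denser → statically stable.

stable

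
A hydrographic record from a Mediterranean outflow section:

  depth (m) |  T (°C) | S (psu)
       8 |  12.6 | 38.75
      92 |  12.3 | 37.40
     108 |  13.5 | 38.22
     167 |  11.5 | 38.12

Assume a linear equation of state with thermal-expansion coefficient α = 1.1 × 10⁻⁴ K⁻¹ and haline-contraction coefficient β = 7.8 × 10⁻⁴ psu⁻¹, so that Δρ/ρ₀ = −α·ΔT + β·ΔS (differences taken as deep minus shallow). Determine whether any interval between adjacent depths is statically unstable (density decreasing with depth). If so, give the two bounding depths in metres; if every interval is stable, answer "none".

8–92 m

Evaluate Δρ/ρ₀ = −αΔT + βΔS across each adjacent pair:
  8–92 m: −αΔT+βΔS = −(1.1 × 10⁻⁴)(-0.3)+(7.8 × 10⁻⁴)(-1.35) = -1.0 × 10⁻³ → UNSTABLE
  92–108 m: −αΔT+βΔS = −(1.1 × 10⁻⁴)(+1.2)+(7.8 × 10⁻⁴)(+0.82) = 5.1 × 10⁻⁴ → stable
  108–167 m: −αΔT+βΔS = −(1.1 × 10⁻⁴)(-2.0)+(7.8 × 10⁻⁴)(-0.10) = 1.4 × 10⁻⁴ → stable
The 8–92 m interval has Δρ < 0: lighter water underlies denser water.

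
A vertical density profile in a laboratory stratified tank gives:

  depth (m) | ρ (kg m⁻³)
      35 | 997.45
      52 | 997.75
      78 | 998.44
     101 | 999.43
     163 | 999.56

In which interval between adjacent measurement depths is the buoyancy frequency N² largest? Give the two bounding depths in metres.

78–101 m

Compute the density gradient over each adjacent pair:
  35–52 m: Δρ/Δz = 0.30/17 = 0.018 kg m⁻⁴
  52–78 m: Δρ/Δz = 0.69/26 = 0.027 kg m⁻⁴
  78–101 m: Δρ/Δz = 0.99/23 = 0.043 kg m⁻⁴
  101–163 m: Δρ/Δz = 0.13/62 = 2.1 × 10⁻³ kg m⁻⁴
The largest gradient is in the 78–101 m interval — the pycnocline.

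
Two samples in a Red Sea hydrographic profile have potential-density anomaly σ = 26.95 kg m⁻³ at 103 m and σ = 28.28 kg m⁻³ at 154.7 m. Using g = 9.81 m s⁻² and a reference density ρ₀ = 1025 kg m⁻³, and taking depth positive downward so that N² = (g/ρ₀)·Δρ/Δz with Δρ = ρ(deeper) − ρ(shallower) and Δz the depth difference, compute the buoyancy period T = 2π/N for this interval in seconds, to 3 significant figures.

400 s

Δρ = 1028.28 − 1026.95 = 1.33 kg m⁻³ over Δz = 154.7 − 103 = 51.7 m.
N² = (9.81/1025) × (1.33/51.7) = 2.4621 × 10⁻⁴ s⁻².
N = √(2.4621 × 10⁻⁴) = 0.015691 rad s⁻¹, so T = 2π/N = 400.43 s ≈ 400 s.
Since Δρ > 0 the layer is stably stratified.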